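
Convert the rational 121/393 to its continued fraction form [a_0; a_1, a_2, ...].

Run the Euclidean algorithm on 121 and 393; the successive quotients are the partial quotients a_0, a_1, ... (each step inverts the fractional part left over by the previous one):
  121 = 0*393 + 121, so a_0 = 0.
  393 = 3*121 + 30, so a_1 = 3.
  121 = 4*30 + 1, so a_2 = 4.
  30 = 30*1 + 0, so a_3 = 30.
The remainder reaches 0 after 4 divisions, so the expansion has 4 partial quotients, read off in order.

[0; 3, 4, 30]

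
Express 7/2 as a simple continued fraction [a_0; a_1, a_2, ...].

Run the Euclidean algorithm on 7 and 2; the successive quotients are the partial quotients a_0, a_1, ... (each step inverts the fractional part left over by the previous one):
  7 = 3*2 + 1, so a_0 = 3.
  2 = 2*1 + 0, so a_1 = 2.
The remainder reaches 0 after 2 divisions, so the expansion has 2 partial quotients, read off in order.

[3; 2]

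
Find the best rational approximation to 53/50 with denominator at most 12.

13/12

Expand x = 53/50 as a continued fraction with the Euclidean algorithm:
  53 = 1*50 + 3, so a_0 = 1.
  50 = 16*3 + 2, so a_1 = 16.
  3 = 1*2 + 1, so a_2 = 1.
  2 = 2*1 + 0, so a_3 = 2.
so x = [1; 16, 1, 2].
Convergents (p_i = a_i*p_{i-1} + p_{i-2}, q_i = a_i*q_{i-1} + q_{i-2} with p_{-2}=0, p_{-1}=1, q_{-2}=1, q_{-1}=0), until the denominator exceeds 12:
  i=0: a_0=1, p_0 = 1*1 + 0 = 1, q_0 = 1*0 + 1 = 1.
  i=1: a_1=16, p_1 = 16*1 + 1 = 17, q_1 = 16*1 + 0 = 16.
q_1 = 16 > 12, so the last convergent with denominator <= 12 is p_0/q_0 = 1/1.
The closest fraction with denominator <= 12 is either p_0/q_0 or the intermediate fraction (k*p_0 + p_{-1})/(k*q_0 + q_{-1}) with the largest k >= 1 whose denominator stays <= 12; these approach x as k grows, and every other convergent or intermediate fraction in range is farther away.
Largest k: floor((12 - q_{-1})/q_0) = floor((12 - 0)/1) = 12 (using the seeds p_{-1} = 1, q_{-1} = 0).
That gives (12*1 + 1)/(12*1 + 0) = 13/12.
Compare the errors: |x - 1/1| = |53*1 - 1*50|/(50*1) = 3/50, and |x - 13/12| = |53*12 - 13*50|/(50*12) = 14/600.
Cross-multiplying, 14*50 = 700 < 1800 = 3*600, so 14/600 is smaller: the intermediate fraction 13/12 is closer to x than 1/1.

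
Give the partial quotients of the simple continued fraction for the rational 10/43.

[0; 4, 3, 3]

Run the Euclidean algorithm on 10 and 43; the successive quotients are the partial quotients a_0, a_1, ... (each step inverts the fractional part left over by the previous one):
  10 = 0*43 + 10, so a_0 = 0.
  43 = 4*10 + 3, so a_1 = 4.
  10 = 3*3 + 1, so a_2 = 3.
  3 = 3*1 + 0, so a_3 = 3.
The remainder reaches 0 after 4 divisions, so the expansion has 4 partial quotients, read off in order.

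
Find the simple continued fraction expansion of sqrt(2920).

Write x_i = (sqrt(2920) + m_i)/d_i with (m_0, d_0) = (0, 1). a_0 = floor(sqrt(2920)) = 54, since 54^2 = 2916 <= 2920 < 3025 = 55^2.
Iterate m_{i+1} = d_i*a_i - m_i, d_{i+1} = (2920 - m_{i+1}^2)/d_i, a_{i+1} = floor((a_0 + m_{i+1})/d_{i+1}):
  m_1 = 1*54 - 0 = 54, d_1 = (2920 - 54^2)/1 = 4/1 = 4, a_1 = floor((54 + 54)/4) = 27.
  m_2 = 4*27 - 54 = 54, d_2 = (2920 - 54^2)/4 = 4/4 = 1, a_2 = floor((54 + 54)/1) = 108.
  m_3 = 1*108 - 54 = 54, d_3 = (2920 - 54^2)/1 = 4/1 = 4: (m_3, d_3) = (m_1, d_1) = (54, 4), so from here the quotients repeat a_1, a_2; the period length is 2.
Hence the expansion of sqrt(2920) is a_0 = 54 followed by the repeating block 27, 108 (period 2).

[54; (27, 108)]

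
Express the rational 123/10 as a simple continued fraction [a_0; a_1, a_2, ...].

Run the Euclidean algorithm on 123 and 10; the successive quotients are the partial quotients a_0, a_1, ... (each step inverts the fractional part left over by the previous one):
  123 = 12*10 + 3, so a_0 = 12.
  10 = 3*3 + 1, so a_1 = 3.
  3 = 3*1 + 0, so a_2 = 3.
The remainder reaches 0 after 3 divisions, so the expansion has 3 partial quotients, read off in order.

[12; 3, 3]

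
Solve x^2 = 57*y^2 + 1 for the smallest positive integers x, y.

First expand sqrt(57) as a continued fraction. With x_i = (sqrt(57) + m_i)/d_i and (m_0, d_0) = (0, 1): a_0 = floor(sqrt(57)) = 7, since 7^2 = 49 <= 57 < 64 = 8^2.
Iterate m_{i+1} = d_i*a_i - m_i, d_{i+1} = (57 - m_{i+1}^2)/d_i, a_{i+1} = floor((a_0 + m_{i+1})/d_{i+1}):
  m_1 = 1*7 - 0 = 7, d_1 = (57 - 7^2)/1 = 8/1 = 8, a_1 = floor((7 + 7)/8) = 1.
  m_2 = 8*1 - 7 = 1, d_2 = (57 - 1^2)/8 = 56/8 = 7, a_2 = floor((7 + 1)/7) = 1.
  m_3 = 7*1 - 1 = 6, d_3 = (57 - 6^2)/7 = 21/7 = 3, a_3 = floor((7 + 6)/3) = 4.
  m_4 = 3*4 - 6 = 6, d_4 = (57 - 6^2)/3 = 21/3 = 7, a_4 = floor((7 + 6)/7) = 1.
  m_5 = 7*1 - 6 = 1, d_5 = (57 - 1^2)/7 = 56/7 = 8, a_5 = floor((7 + 1)/8) = 1.
  m_6 = 8*1 - 1 = 7, d_6 = (57 - 7^2)/8 = 8/8 = 1, a_6 = floor((7 + 7)/1) = 14.
  m_7 = 1*14 - 7 = 7, d_7 = (57 - 7^2)/1 = 8/1 = 8: (m_7, d_7) = (m_1, d_1) = (7, 8), so from here the quotients repeat a_1, ..., a_6; the period length is 6.
So sqrt(57) = [7; (1, 1, 4, 1, 1, 14)] with period length k = 6.
k is even, so the fundamental solution of x^2 - 57y^2 = 1 is (p_{k-1}, q_{k-1}) = (p_5, q_5); compute convergents through index 5.
Convergents (p_i = a_i*p_{i-1} + p_{i-2}, q_i = a_i*q_{i-1} + q_{i-2} with p_{-2}=0, p_{-1}=1, q_{-2}=1, q_{-1}=0):
  i=0: a_0=7, p_0 = 7*1 + 0 = 7, q_0 = 7*0 + 1 = 1.
  i=1: a_1=1, p_1 = 1*7 + 1 = 8, q_1 = 1*1 + 0 = 1.
  i=2: a_2=1, p_2 = 1*8 + 7 = 15, q_2 = 1*1 + 1 = 2.
  i=3: a_3=4, p_3 = 4*15 + 8 = 68, q_3 = 4*2 + 1 = 9.
  i=4: a_4=1, p_4 = 1*68 + 15 = 83, q_4 = 1*9 + 2 = 11.
  i=5: a_5=1, p_5 = 1*83 + 68 = 151, q_5 = 1*11 + 9 = 20.
Check: 151^2 - 57*20^2 = 22801 - 22800 = 1, so (x, y) = (151, 20) solves the equation, and by the theorem it is the least positive solution.

(x, y) = (151, 20)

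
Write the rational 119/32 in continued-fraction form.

[3; 1, 2, 1, 1, 4]

Run the Euclidean algorithm on 119 and 32; the successive quotients are the partial quotients a_0, a_1, ... (each step inverts the fractional part left over by the previous one):
  119 = 3*32 + 23, so a_0 = 3.
  32 = 1*23 + 9, so a_1 = 1.
  23 = 2*9 + 5, so a_2 = 2.
  9 = 1*5 + 4, so a_3 = 1.
  5 = 1*4 + 1, so a_4 = 1.
  4 = 4*1 + 0, so a_5 = 4.
The remainder reaches 0 after 6 divisions, so the expansion has 6 partial quotients, read off in order.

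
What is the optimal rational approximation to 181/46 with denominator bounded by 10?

39/10

Expand x = 181/46 as a continued fraction with the Euclidean algorithm:
  181 = 3*46 + 43, so a_0 = 3.
  46 = 1*43 + 3, so a_1 = 1.
  43 = 14*3 + 1, so a_2 = 14.
  3 = 3*1 + 0, so a_3 = 3.
so x = [3; 1, 14, 3].
Convergents (p_i = a_i*p_{i-1} + p_{i-2}, q_i = a_i*q_{i-1} + q_{i-2} with p_{-2}=0, p_{-1}=1, q_{-2}=1, q_{-1}=0), until the denominator exceeds 10:
  i=0: a_0=3, p_0 = 3*1 + 0 = 3, q_0 = 3*0 + 1 = 1.
  i=1: a_1=1, p_1 = 1*3 + 1 = 4, q_1 = 1*1 + 0 = 1.
  i=2: a_2=14, p_2 = 14*4 + 3 = 59, q_2 = 14*1 + 1 = 15.
q_2 = 15 > 10, so the last convergent with denominator <= 10 is p_1/q_1 = 4/1.
The closest fraction with denominator <= 10 is either p_1/q_1 or the intermediate fraction (k*p_1 + p_0)/(k*q_1 + q_0) with the largest k >= 1 whose denominator stays <= 10; these approach x as k grows, and every other convergent or intermediate fraction in range is farther away.
Largest k: floor((10 - q_0)/q_1) = floor((10 - 1)/1) = 9.
That gives (9*4 + 3)/(9*1 + 1) = 39/10.
Compare the errors: |x - 4/1| = |181*1 - 4*46|/(46*1) = 3/46, and |x - 39/10| = |181*10 - 39*46|/(46*10) = 16/460.
Cross-multiplying, 16*46 = 736 < 1380 = 3*460, so 16/460 is smaller: the intermediate fraction 39/10 is closer to x than 4/1.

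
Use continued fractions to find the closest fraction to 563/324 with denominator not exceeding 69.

106/61

Expand x = 563/324 as a continued fraction with the Euclidean algorithm:
  563 = 1*324 + 239, so a_0 = 1.
  324 = 1*239 + 85, so a_1 = 1.
  239 = 2*85 + 69, so a_2 = 2.
  85 = 1*69 + 16, so a_3 = 1.
  69 = 4*16 + 5, so a_4 = 4.
  16 = 3*5 + 1, so a_5 = 3.
  5 = 5*1 + 0, so a_6 = 5.
so x = [1; 1, 2, 1, 4, 3, 5].
Convergents (p_i = a_i*p_{i-1} + p_{i-2}, q_i = a_i*q_{i-1} + q_{i-2} with p_{-2}=0, p_{-1}=1, q_{-2}=1, q_{-1}=0), until the denominator exceeds 69:
  i=0: a_0=1, p_0 = 1*1 + 0 = 1, q_0 = 1*0 + 1 = 1.
  i=1: a_1=1, p_1 = 1*1 + 1 = 2, q_1 = 1*1 + 0 = 1.
  i=2: a_2=2, p_2 = 2*2 + 1 = 5, q_2 = 2*1 + 1 = 3.
  i=3: a_3=1, p_3 = 1*5 + 2 = 7, q_3 = 1*3 + 1 = 4.
  i=4: a_4=4, p_4 = 4*7 + 5 = 33, q_4 = 4*4 + 3 = 19.
  i=5: a_5=3, p_5 = 3*33 + 7 = 106, q_5 = 3*19 + 4 = 61.
  i=6: a_6=5, p_6 = 5*106 + 33 = 563, q_6 = 5*61 + 19 = 324.
q_6 = 324 > 69, so the last convergent with denominator <= 69 is p_5/q_5 = 106/61.
The closest fraction with denominator <= 69 is either p_5/q_5 or the intermediate fraction (k*p_5 + p_4)/(k*q_5 + q_4) with the largest k >= 1 whose denominator stays <= 69; these approach x as k grows, and every other convergent or intermediate fraction in range is farther away.
Largest k: floor((69 - q_4)/q_5) = floor((69 - 19)/61) = 0.
Since k = 0, no intermediate fraction beyond p_5/q_5 has denominator <= 69, so the convergent 106/61 is the closest (its error is |563*61 - 106*324|/(324*61) = 1/19764).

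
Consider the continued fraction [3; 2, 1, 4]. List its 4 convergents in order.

Using the convergent recurrence p_i = a_i*p_{i-1} + p_{i-2}, q_i = a_i*q_{i-1} + q_{i-2} with p_{-2}=0, p_{-1}=1, q_{-2}=1, q_{-1}=0:
  i=0: a_0=3, p_0 = 3*1 + 0 = 3, q_0 = 3*0 + 1 = 1.
  i=1: a_1=2, p_1 = 2*3 + 1 = 7, q_1 = 2*1 + 0 = 2.
  i=2: a_2=1, p_2 = 1*7 + 3 = 10, q_2 = 1*2 + 1 = 3.
  i=3: a_3=4, p_3 = 4*10 + 7 = 47, q_3 = 4*3 + 2 = 14.

3/1, 7/2, 10/3, 47/14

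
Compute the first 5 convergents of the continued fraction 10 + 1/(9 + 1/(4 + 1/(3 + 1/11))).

10/1, 91/9, 374/37, 1213/120, 13717/1357

Using the convergent recurrence p_i = a_i*p_{i-1} + p_{i-2}, q_i = a_i*q_{i-1} + q_{i-2} with p_{-2}=0, p_{-1}=1, q_{-2}=1, q_{-1}=0:
  i=0: a_0=10, p_0 = 10*1 + 0 = 10, q_0 = 10*0 + 1 = 1.
  i=1: a_1=9, p_1 = 9*10 + 1 = 91, q_1 = 9*1 + 0 = 9.
  i=2: a_2=4, p_2 = 4*91 + 10 = 374, q_2 = 4*9 + 1 = 37.
  i=3: a_3=3, p_3 = 3*374 + 91 = 1213, q_3 = 3*37 + 9 = 120.
  i=4: a_4=11, p_4 = 11*1213 + 374 = 13717, q_4 = 11*120 + 37 = 1357.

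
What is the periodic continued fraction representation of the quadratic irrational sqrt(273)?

[16; (1, 1, 10, 1, 1, 32)]

Write x_i = (sqrt(273) + m_i)/d_i with (m_0, d_0) = (0, 1). a_0 = floor(sqrt(273)) = 16, since 16^2 = 256 <= 273 < 289 = 17^2.
Iterate m_{i+1} = d_i*a_i - m_i, d_{i+1} = (273 - m_{i+1}^2)/d_i, a_{i+1} = floor((a_0 + m_{i+1})/d_{i+1}):
  m_1 = 1*16 - 0 = 16, d_1 = (273 - 16^2)/1 = 17/1 = 17, a_1 = floor((16 + 16)/17) = 1.
  m_2 = 17*1 - 16 = 1, d_2 = (273 - 1^2)/17 = 272/17 = 16, a_2 = floor((16 + 1)/16) = 1.
  m_3 = 16*1 - 1 = 15, d_3 = (273 - 15^2)/16 = 48/16 = 3, a_3 = floor((16 + 15)/3) = 10.
  m_4 = 3*10 - 15 = 15, d_4 = (273 - 15^2)/3 = 48/3 = 16, a_4 = floor((16 + 15)/16) = 1.
  m_5 = 16*1 - 15 = 1, d_5 = (273 - 1^2)/16 = 272/16 = 17, a_5 = floor((16 + 1)/17) = 1.
  m_6 = 17*1 - 1 = 16, d_6 = (273 - 16^2)/17 = 17/17 = 1, a_6 = floor((16 + 16)/1) = 32.
  m_7 = 1*32 - 16 = 16, d_7 = (273 - 16^2)/1 = 17/1 = 17: (m_7, d_7) = (m_1, d_1) = (16, 17), so from here the quotients repeat a_1, ..., a_6; the period length is 6.
Hence the expansion of sqrt(273) is a_0 = 16 followed by the repeating block 1, 1, 10, 1, 1, 32 (period 6).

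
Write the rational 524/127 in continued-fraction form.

[4; 7, 1, 15]

Run the Euclidean algorithm on 524 and 127; the successive quotients are the partial quotients a_0, a_1, ... (each step inverts the fractional part left over by the previous one):
  524 = 4*127 + 16, so a_0 = 4.
  127 = 7*16 + 15, so a_1 = 7.
  16 = 1*15 + 1, so a_2 = 1.
  15 = 15*1 + 0, so a_3 = 15.
The remainder reaches 0 after 4 divisions, so the expansion has 4 partial quotients, read off in order.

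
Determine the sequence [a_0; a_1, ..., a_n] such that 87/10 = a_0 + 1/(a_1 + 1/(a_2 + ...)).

Run the Euclidean algorithm on 87 and 10; the successive quotients are the partial quotients a_0, a_1, ... (each step inverts the fractional part left over by the previous one):
  87 = 8*10 + 7, so a_0 = 8.
  10 = 1*7 + 3, so a_1 = 1.
  7 = 2*3 + 1, so a_2 = 2.
  3 = 3*1 + 0, so a_3 = 3.
The remainder reaches 0 after 4 divisions, so the expansion has 4 partial quotients, read off in order.

[8; 1, 2, 3]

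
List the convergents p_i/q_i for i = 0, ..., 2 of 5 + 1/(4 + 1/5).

Using the convergent recurrence p_i = a_i*p_{i-1} + p_{i-2}, q_i = a_i*q_{i-1} + q_{i-2} with p_{-2}=0, p_{-1}=1, q_{-2}=1, q_{-1}=0:
  i=0: a_0=5, p_0 = 5*1 + 0 = 5, q_0 = 5*0 + 1 = 1.
  i=1: a_1=4, p_1 = 4*5 + 1 = 21, q_1 = 4*1 + 0 = 4.
  i=2: a_2=5, p_2 = 5*21 + 5 = 110, q_2 = 5*4 + 1 = 21.

5/1, 21/4, 110/21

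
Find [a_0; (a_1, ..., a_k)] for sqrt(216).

Write x_i = (sqrt(216) + m_i)/d_i with (m_0, d_0) = (0, 1). a_0 = floor(sqrt(216)) = 14, since 14^2 = 196 <= 216 < 225 = 15^2.
Iterate m_{i+1} = d_i*a_i - m_i, d_{i+1} = (216 - m_{i+1}^2)/d_i, a_{i+1} = floor((a_0 + m_{i+1})/d_{i+1}):
  m_1 = 1*14 - 0 = 14, d_1 = (216 - 14^2)/1 = 20/1 = 20, a_1 = floor((14 + 14)/20) = 1.
  m_2 = 20*1 - 14 = 6, d_2 = (216 - 6^2)/20 = 180/20 = 9, a_2 = floor((14 + 6)/9) = 2.
  m_3 = 9*2 - 6 = 12, d_3 = (216 - 12^2)/9 = 72/9 = 8, a_3 = floor((14 + 12)/8) = 3.
  m_4 = 8*3 - 12 = 12, d_4 = (216 - 12^2)/8 = 72/8 = 9, a_4 = floor((14 + 12)/9) = 2.
  m_5 = 9*2 - 12 = 6, d_5 = (216 - 6^2)/9 = 180/9 = 20, a_5 = floor((14 + 6)/20) = 1.
  m_6 = 20*1 - 6 = 14, d_6 = (216 - 14^2)/20 = 20/20 = 1, a_6 = floor((14 + 14)/1) = 28.
  m_7 = 1*28 - 14 = 14, d_7 = (216 - 14^2)/1 = 20/1 = 20: (m_7, d_7) = (m_1, d_1) = (14, 20), so from here the quotients repeat a_1, ..., a_6; the period length is 6.
Hence the expansion of sqrt(216) is a_0 = 14 followed by the repeating block 1, 2, 3, 2, 1, 28 (period 6).

[14; (1, 2, 3, 2, 1, 28)]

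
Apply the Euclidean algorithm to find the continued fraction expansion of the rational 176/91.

Run the Euclidean algorithm on 176 and 91; the successive quotients are the partial quotients a_0, a_1, ... (each step inverts the fractional part left over by the previous one):
  176 = 1*91 + 85, so a_0 = 1.
  91 = 1*85 + 6, so a_1 = 1.
  85 = 14*6 + 1, so a_2 = 14.
  6 = 6*1 + 0, so a_3 = 6.
The remainder reaches 0 after 4 divisions, so the expansion has 4 partial quotients, read off in order.

[1; 1, 14, 6]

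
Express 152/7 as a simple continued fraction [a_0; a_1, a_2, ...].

Run the Euclidean algorithm on 152 and 7; the successive quotients are the partial quotients a_0, a_1, ... (each step inverts the fractional part left over by the previous one):
  152 = 21*7 + 5, so a_0 = 21.
  7 = 1*5 + 2, so a_1 = 1.
  5 = 2*2 + 1, so a_2 = 2.
  2 = 2*1 + 0, so a_3 = 2.
The remainder reaches 0 after 4 divisions, so the expansion has 4 partial quotients, read off in order.

[21; 1, 2, 2]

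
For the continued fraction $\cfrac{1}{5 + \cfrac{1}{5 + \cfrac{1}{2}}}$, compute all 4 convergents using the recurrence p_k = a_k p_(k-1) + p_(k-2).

Using the convergent recurrence p_i = a_i*p_{i-1} + p_{i-2}, q_i = a_i*q_{i-1} + q_{i-2} with p_{-2}=0, p_{-1}=1, q_{-2}=1, q_{-1}=0:
  i=0: a_0=0, p_0 = 0*1 + 0 = 0, q_0 = 0*0 + 1 = 1.
  i=1: a_1=5, p_1 = 5*0 + 1 = 1, q_1 = 5*1 + 0 = 5.
  i=2: a_2=5, p_2 = 5*1 + 0 = 5, q_2 = 5*5 + 1 = 26.
  i=3: a_3=2, p_3 = 2*5 + 1 = 11, q_3 = 2*26 + 5 = 57.

0/1, 1/5, 5/26, 11/57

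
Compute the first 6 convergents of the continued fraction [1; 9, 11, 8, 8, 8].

1/1, 10/9, 111/100, 898/809, 7295/6572, 59258/53385

Using the convergent recurrence p_i = a_i*p_{i-1} + p_{i-2}, q_i = a_i*q_{i-1} + q_{i-2} with p_{-2}=0, p_{-1}=1, q_{-2}=1, q_{-1}=0:
  i=0: a_0=1, p_0 = 1*1 + 0 = 1, q_0 = 1*0 + 1 = 1.
  i=1: a_1=9, p_1 = 9*1 + 1 = 10, q_1 = 9*1 + 0 = 9.
  i=2: a_2=11, p_2 = 11*10 + 1 = 111, q_2 = 11*9 + 1 = 100.
  i=3: a_3=8, p_3 = 8*111 + 10 = 898, q_3 = 8*100 + 9 = 809.
  i=4: a_4=8, p_4 = 8*898 + 111 = 7295, q_4 = 8*809 + 100 = 6572.
  i=5: a_5=8, p_5 = 8*7295 + 898 = 59258, q_5 = 8*6572 + 809 = 53385.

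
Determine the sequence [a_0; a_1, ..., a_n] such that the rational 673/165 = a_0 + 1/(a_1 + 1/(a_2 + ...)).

[4; 12, 1, 2, 4]

Run the Euclidean algorithm on 673 and 165; the successive quotients are the partial quotients a_0, a_1, ... (each step inverts the fractional part left over by the previous one):
  673 = 4*165 + 13, so a_0 = 4.
  165 = 12*13 + 9, so a_1 = 12.
  13 = 1*9 + 4, so a_2 = 1.
  9 = 2*4 + 1, so a_3 = 2.
  4 = 4*1 + 0, so a_4 = 4.
The remainder reaches 0 after 5 divisions, so the expansion has 5 partial quotients, read off in order.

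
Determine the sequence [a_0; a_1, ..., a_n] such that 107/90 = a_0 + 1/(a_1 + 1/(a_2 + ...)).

Run the Euclidean algorithm on 107 and 90; the successive quotients are the partial quotients a_0, a_1, ... (each step inverts the fractional part left over by the previous one):
  107 = 1*90 + 17, so a_0 = 1.
  90 = 5*17 + 5, so a_1 = 5.
  17 = 3*5 + 2, so a_2 = 3.
  5 = 2*2 + 1, so a_3 = 2.
  2 = 2*1 + 0, so a_4 = 2.
The remainder reaches 0 after 5 divisions, so the expansion has 5 partial quotients, read off in order.

[1; 5, 3, 2, 2]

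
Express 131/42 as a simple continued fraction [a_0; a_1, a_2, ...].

[3; 8, 2, 2]

Run the Euclidean algorithm on 131 and 42; the successive quotients are the partial quotients a_0, a_1, ... (each step inverts the fractional part left over by the previous one):
  131 = 3*42 + 5, so a_0 = 3.
  42 = 8*5 + 2, so a_1 = 8.
  5 = 2*2 + 1, so a_2 = 2.
  2 = 2*1 + 0, so a_3 = 2.
The remainder reaches 0 after 4 divisions, so the expansion has 4 partial quotients, read off in order.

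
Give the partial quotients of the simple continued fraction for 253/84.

Run the Euclidean algorithm on 253 and 84; the successive quotients are the partial quotients a_0, a_1, ... (each step inverts the fractional part left over by the previous one):
  253 = 3*84 + 1, so a_0 = 3.
  84 = 84*1 + 0, so a_1 = 84.
The remainder reaches 0 after 2 divisions, so the expansion has 2 partial quotients, read off in order.

[3; 84]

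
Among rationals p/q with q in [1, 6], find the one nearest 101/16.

Expand x = 101/16 as a continued fraction with the Euclidean algorithm:
  101 = 6*16 + 5, so a_0 = 6.
  16 = 3*5 + 1, so a_1 = 3.
  5 = 5*1 + 0, so a_2 = 5.
so x = [6; 3, 5].
Convergents (p_i = a_i*p_{i-1} + p_{i-2}, q_i = a_i*q_{i-1} + q_{i-2} with p_{-2}=0, p_{-1}=1, q_{-2}=1, q_{-1}=0), until the denominator exceeds 6:
  i=0: a_0=6, p_0 = 6*1 + 0 = 6, q_0 = 6*0 + 1 = 1.
  i=1: a_1=3, p_1 = 3*6 + 1 = 19, q_1 = 3*1 + 0 = 3.
  i=2: a_2=5, p_2 = 5*19 + 6 = 101, q_2 = 5*3 + 1 = 16.
q_2 = 16 > 6, so the last convergent with denominator <= 6 is p_1/q_1 = 19/3.
The closest fraction with denominator <= 6 is either p_1/q_1 or the intermediate fraction (k*p_1 + p_0)/(k*q_1 + q_0) with the largest k >= 1 whose denominator stays <= 6; these approach x as k grows, and every other convergent or intermediate fraction in range is farther away.
Largest k: floor((6 - q_0)/q_1) = floor((6 - 1)/3) = 1.
That gives (1*19 + 6)/(1*3 + 1) = 25/4.
Compare the errors: |x - 19/3| = |101*3 - 19*16|/(16*3) = 1/48, and |x - 25/4| = |101*4 - 25*16|/(16*4) = 4/64.
Cross-multiplying, 1*64 = 64 < 192 = 4*48, so 1/48 is smaller: the convergent 19/3 is closer to x than 25/4.

19/3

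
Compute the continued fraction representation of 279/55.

Run the Euclidean algorithm on 279 and 55; the successive quotients are the partial quotients a_0, a_1, ... (each step inverts the fractional part left over by the previous one):
  279 = 5*55 + 4, so a_0 = 5.
  55 = 13*4 + 3, so a_1 = 13.
  4 = 1*3 + 1, so a_2 = 1.
  3 = 3*1 + 0, so a_3 = 3.
The remainder reaches 0 after 4 divisions, so the expansion has 4 partial quotients, read off in order.

[5; 13, 1, 3]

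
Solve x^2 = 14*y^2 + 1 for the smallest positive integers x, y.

First expand sqrt(14) as a continued fraction. With x_i = (sqrt(14) + m_i)/d_i and (m_0, d_0) = (0, 1): a_0 = floor(sqrt(14)) = 3, since 3^2 = 9 <= 14 < 16 = 4^2.
Iterate m_{i+1} = d_i*a_i - m_i, d_{i+1} = (14 - m_{i+1}^2)/d_i, a_{i+1} = floor((a_0 + m_{i+1})/d_{i+1}):
  m_1 = 1*3 - 0 = 3, d_1 = (14 - 3^2)/1 = 5/1 = 5, a_1 = floor((3 + 3)/5) = 1.
  m_2 = 5*1 - 3 = 2, d_2 = (14 - 2^2)/5 = 10/5 = 2, a_2 = floor((3 + 2)/2) = 2.
  m_3 = 2*2 - 2 = 2, d_3 = (14 - 2^2)/2 = 10/2 = 5, a_3 = floor((3 + 2)/5) = 1.
  m_4 = 5*1 - 2 = 3, d_4 = (14 - 3^2)/5 = 5/5 = 1, a_4 = floor((3 + 3)/1) = 6.
  m_5 = 1*6 - 3 = 3, d_5 = (14 - 3^2)/1 = 5/1 = 5: (m_5, d_5) = (m_1, d_1) = (3, 5), so from here the quotients repeat a_1, ..., a_4; the period length is 4.
So sqrt(14) = [3; (1, 2, 1, 6)] with period length k = 4.
k is even, so the fundamental solution of x^2 - 14y^2 = 1 is (p_{k-1}, q_{k-1}) = (p_3, q_3); compute convergents through index 3.
Convergents (p_i = a_i*p_{i-1} + p_{i-2}, q_i = a_i*q_{i-1} + q_{i-2} with p_{-2}=0, p_{-1}=1, q_{-2}=1, q_{-1}=0):
  i=0: a_0=3, p_0 = 3*1 + 0 = 3, q_0 = 3*0 + 1 = 1.
  i=1: a_1=1, p_1 = 1*3 + 1 = 4, q_1 = 1*1 + 0 = 1.
  i=2: a_2=2, p_2 = 2*4 + 3 = 11, q_2 = 2*1 + 1 = 3.
  i=3: a_3=1, p_3 = 1*11 + 4 = 15, q_3 = 1*3 + 1 = 4.
Check: 15^2 - 14*4^2 = 225 - 224 = 1, so (x, y) = (15, 4) solves the equation, and by the theorem it is the least positive solution.

(x, y) = (15, 4)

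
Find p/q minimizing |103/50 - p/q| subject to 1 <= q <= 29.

35/17

Expand x = 103/50 as a continued fraction with the Euclidean algorithm:
  103 = 2*50 + 3, so a_0 = 2.
  50 = 16*3 + 2, so a_1 = 16.
  3 = 1*2 + 1, so a_2 = 1.
  2 = 2*1 + 0, so a_3 = 2.
so x = [2; 16, 1, 2].
Convergents (p_i = a_i*p_{i-1} + p_{i-2}, q_i = a_i*q_{i-1} + q_{i-2} with p_{-2}=0, p_{-1}=1, q_{-2}=1, q_{-1}=0), until the denominator exceeds 29:
  i=0: a_0=2, p_0 = 2*1 + 0 = 2, q_0 = 2*0 + 1 = 1.
  i=1: a_1=16, p_1 = 16*2 + 1 = 33, q_1 = 16*1 + 0 = 16.
  i=2: a_2=1, p_2 = 1*33 + 2 = 35, q_2 = 1*16 + 1 = 17.
  i=3: a_3=2, p_3 = 2*35 + 33 = 103, q_3 = 2*17 + 16 = 50.
q_3 = 50 > 29, so the last convergent with denominator <= 29 is p_2/q_2 = 35/17.
The closest fraction with denominator <= 29 is either p_2/q_2 or the intermediate fraction (k*p_2 + p_1)/(k*q_2 + q_1) with the largest k >= 1 whose denominator stays <= 29; these approach x as k grows, and every other convergent or intermediate fraction in range is farther away.
Largest k: floor((29 - q_1)/q_2) = floor((29 - 16)/17) = 0.
Since k = 0, no intermediate fraction beyond p_2/q_2 has denominator <= 29, so the convergent 35/17 is the closest (its error is |103*17 - 35*50|/(50*17) = 1/850).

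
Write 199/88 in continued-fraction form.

Run the Euclidean algorithm on 199 and 88; the successive quotients are the partial quotients a_0, a_1, ... (each step inverts the fractional part left over by the previous one):
  199 = 2*88 + 23, so a_0 = 2.
  88 = 3*23 + 19, so a_1 = 3.
  23 = 1*19 + 4, so a_2 = 1.
  19 = 4*4 + 3, so a_3 = 4.
  4 = 1*3 + 1, so a_4 = 1.
  3 = 3*1 + 0, so a_5 = 3.
The remainder reaches 0 after 6 divisions, so the expansion has 6 partial quotients, read off in order.

[2; 3, 1, 4, 1, 3]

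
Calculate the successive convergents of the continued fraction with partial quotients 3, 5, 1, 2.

Using the convergent recurrence p_i = a_i*p_{i-1} + p_{i-2}, q_i = a_i*q_{i-1} + q_{i-2} with p_{-2}=0, p_{-1}=1, q_{-2}=1, q_{-1}=0:
  i=0: a_0=3, p_0 = 3*1 + 0 = 3, q_0 = 3*0 + 1 = 1.
  i=1: a_1=5, p_1 = 5*3 + 1 = 16, q_1 = 5*1 + 0 = 5.
  i=2: a_2=1, p_2 = 1*16 + 3 = 19, q_2 = 1*5 + 1 = 6.
  i=3: a_3=2, p_3 = 2*19 + 16 = 54, q_3 = 2*6 + 5 = 17.

3/1, 16/5, 19/6, 54/17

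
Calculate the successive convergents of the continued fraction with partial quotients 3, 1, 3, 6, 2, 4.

3/1, 4/1, 15/4, 94/25, 203/54, 906/241

Using the convergent recurrence p_i = a_i*p_{i-1} + p_{i-2}, q_i = a_i*q_{i-1} + q_{i-2} with p_{-2}=0, p_{-1}=1, q_{-2}=1, q_{-1}=0:
  i=0: a_0=3, p_0 = 3*1 + 0 = 3, q_0 = 3*0 + 1 = 1.
  i=1: a_1=1, p_1 = 1*3 + 1 = 4, q_1 = 1*1 + 0 = 1.
  i=2: a_2=3, p_2 = 3*4 + 3 = 15, q_2 = 3*1 + 1 = 4.
  i=3: a_3=6, p_3 = 6*15 + 4 = 94, q_3 = 6*4 + 1 = 25.
  i=4: a_4=2, p_4 = 2*94 + 15 = 203, q_4 = 2*25 + 4 = 54.
  i=5: a_5=4, p_5 = 4*203 + 94 = 906, q_5 = 4*54 + 25 = 241.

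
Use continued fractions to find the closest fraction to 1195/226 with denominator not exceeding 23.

37/7

Expand x = 1195/226 as a continued fraction with the Euclidean algorithm:
  1195 = 5*226 + 65, so a_0 = 5.
  226 = 3*65 + 31, so a_1 = 3.
  65 = 2*31 + 3, so a_2 = 2.
  31 = 10*3 + 1, so a_3 = 10.
  3 = 3*1 + 0, so a_4 = 3.
so x = [5; 3, 2, 10, 3].
Convergents (p_i = a_i*p_{i-1} + p_{i-2}, q_i = a_i*q_{i-1} + q_{i-2} with p_{-2}=0, p_{-1}=1, q_{-2}=1, q_{-1}=0), until the denominator exceeds 23:
  i=0: a_0=5, p_0 = 5*1 + 0 = 5, q_0 = 5*0 + 1 = 1.
  i=1: a_1=3, p_1 = 3*5 + 1 = 16, q_1 = 3*1 + 0 = 3.
  i=2: a_2=2, p_2 = 2*16 + 5 = 37, q_2 = 2*3 + 1 = 7.
  i=3: a_3=10, p_3 = 10*37 + 16 = 386, q_3 = 10*7 + 3 = 73.
q_3 = 73 > 23, so the last convergent with denominator <= 23 is p_2/q_2 = 37/7.
The closest fraction with denominator <= 23 is either p_2/q_2 or the intermediate fraction (k*p_2 + p_1)/(k*q_2 + q_1) with the largest k >= 1 whose denominator stays <= 23; these approach x as k grows, and every other convergent or intermediate fraction in range is farther away.
Largest k: floor((23 - q_1)/q_2) = floor((23 - 3)/7) = 2.
That gives (2*37 + 16)/(2*7 + 3) = 90/17.
Compare the errors: |x - 37/7| = |1195*7 - 37*226|/(226*7) = 3/1582, and |x - 90/17| = |1195*17 - 90*226|/(226*17) = 25/3842.
Cross-multiplying, 3*3842 = 11526 < 39550 = 25*1582, so 3/1582 is smaller: the convergent 37/7 is closer to x than 90/17.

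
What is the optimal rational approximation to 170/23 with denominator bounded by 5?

Expand x = 170/23 as a continued fraction with the Euclidean algorithm:
  170 = 7*23 + 9, so a_0 = 7.
  23 = 2*9 + 5, so a_1 = 2.
  9 = 1*5 + 4, so a_2 = 1.
  5 = 1*4 + 1, so a_3 = 1.
  4 = 4*1 + 0, so a_4 = 4.
so x = [7; 2, 1, 1, 4].
Convergents (p_i = a_i*p_{i-1} + p_{i-2}, q_i = a_i*q_{i-1} + q_{i-2} with p_{-2}=0, p_{-1}=1, q_{-2}=1, q_{-1}=0), until the denominator exceeds 5:
  i=0: a_0=7, p_0 = 7*1 + 0 = 7, q_0 = 7*0 + 1 = 1.
  i=1: a_1=2, p_1 = 2*7 + 1 = 15, q_1 = 2*1 + 0 = 2.
  i=2: a_2=1, p_2 = 1*15 + 7 = 22, q_2 = 1*2 + 1 = 3.
  i=3: a_3=1, p_3 = 1*22 + 15 = 37, q_3 = 1*3 + 2 = 5.
  i=4: a_4=4, p_4 = 4*37 + 22 = 170, q_4 = 4*5 + 3 = 23.
q_4 = 23 > 5, so the last convergent with denominator <= 5 is p_3/q_3 = 37/5.
The closest fraction with denominator <= 5 is either p_3/q_3 or the intermediate fraction (k*p_3 + p_2)/(k*q_3 + q_2) with the largest k >= 1 whose denominator stays <= 5; these approach x as k grows, and every other convergent or intermediate fraction in range is farther away.
Largest k: floor((5 - q_2)/q_3) = floor((5 - 3)/5) = 0.
Since k = 0, no intermediate fraction beyond p_3/q_3 has denominator <= 5, so the convergent 37/5 is the closest (its error is |170*5 - 37*23|/(23*5) = 1/115).

37/5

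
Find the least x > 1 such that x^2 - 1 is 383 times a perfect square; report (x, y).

First expand sqrt(383) as a continued fraction. With x_i = (sqrt(383) + m_i)/d_i and (m_0, d_0) = (0, 1): a_0 = floor(sqrt(383)) = 19, since 19^2 = 361 <= 383 < 400 = 20^2.
Iterate m_{i+1} = d_i*a_i - m_i, d_{i+1} = (383 - m_{i+1}^2)/d_i, a_{i+1} = floor((a_0 + m_{i+1})/d_{i+1}):
  m_1 = 1*19 - 0 = 19, d_1 = (383 - 19^2)/1 = 22/1 = 22, a_1 = floor((19 + 19)/22) = 1.
  m_2 = 22*1 - 19 = 3, d_2 = (383 - 3^2)/22 = 374/22 = 17, a_2 = floor((19 + 3)/17) = 1.
  m_3 = 17*1 - 3 = 14, d_3 = (383 - 14^2)/17 = 187/17 = 11, a_3 = floor((19 + 14)/11) = 3.
  m_4 = 11*3 - 14 = 19, d_4 = (383 - 19^2)/11 = 22/11 = 2, a_4 = floor((19 + 19)/2) = 19.
  m_5 = 2*19 - 19 = 19, d_5 = (383 - 19^2)/2 = 22/2 = 11, a_5 = floor((19 + 19)/11) = 3.
  m_6 = 11*3 - 19 = 14, d_6 = (383 - 14^2)/11 = 187/11 = 17, a_6 = floor((19 + 14)/17) = 1.
  m_7 = 17*1 - 14 = 3, d_7 = (383 - 3^2)/17 = 374/17 = 22, a_7 = floor((19 + 3)/22) = 1.
  m_8 = 22*1 - 3 = 19, d_8 = (383 - 19^2)/22 = 22/22 = 1, a_8 = floor((19 + 19)/1) = 38.
  m_9 = 1*38 - 19 = 19, d_9 = (383 - 19^2)/1 = 22/1 = 22: (m_9, d_9) = (m_1, d_1) = (19, 22), so from here the quotients repeat a_1, ..., a_8; the period length is 8.
So sqrt(383) = [19; (1, 1, 3, 19, 3, 1, 1, 38)] with period length k = 8.
k is even, so the fundamental solution of x^2 - 383y^2 = 1 is (p_{k-1}, q_{k-1}) = (p_7, q_7); compute convergents through index 7.
Convergents (p_i = a_i*p_{i-1} + p_{i-2}, q_i = a_i*q_{i-1} + q_{i-2} with p_{-2}=0, p_{-1}=1, q_{-2}=1, q_{-1}=0):
  i=0: a_0=19, p_0 = 19*1 + 0 = 19, q_0 = 19*0 + 1 = 1.
  i=1: a_1=1, p_1 = 1*19 + 1 = 20, q_1 = 1*1 + 0 = 1.
  i=2: a_2=1, p_2 = 1*20 + 19 = 39, q_2 = 1*1 + 1 = 2.
  i=3: a_3=3, p_3 = 3*39 + 20 = 137, q_3 = 3*2 + 1 = 7.
  i=4: a_4=19, p_4 = 19*137 + 39 = 2642, q_4 = 19*7 + 2 = 135.
  i=5: a_5=3, p_5 = 3*2642 + 137 = 8063, q_5 = 3*135 + 7 = 412.
  i=6: a_6=1, p_6 = 1*8063 + 2642 = 10705, q_6 = 1*412 + 135 = 547.
  i=7: a_7=1, p_7 = 1*10705 + 8063 = 18768, q_7 = 1*547 + 412 = 959.
Check: 18768^2 - 383*959^2 = 352237824 - 352237823 = 1, so (x, y) = (18768, 959) solves the equation, and by the theorem it is the least positive solution.

(x, y) = (18768, 959)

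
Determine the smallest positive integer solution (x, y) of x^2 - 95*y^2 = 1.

(x, y) = (39, 4)

First expand sqrt(95) as a continued fraction. With x_i = (sqrt(95) + m_i)/d_i and (m_0, d_0) = (0, 1): a_0 = floor(sqrt(95)) = 9, since 9^2 = 81 <= 95 < 100 = 10^2.
Iterate m_{i+1} = d_i*a_i - m_i, d_{i+1} = (95 - m_{i+1}^2)/d_i, a_{i+1} = floor((a_0 + m_{i+1})/d_{i+1}):
  m_1 = 1*9 - 0 = 9, d_1 = (95 - 9^2)/1 = 14/1 = 14, a_1 = floor((9 + 9)/14) = 1.
  m_2 = 14*1 - 9 = 5, d_2 = (95 - 5^2)/14 = 70/14 = 5, a_2 = floor((9 + 5)/5) = 2.
  m_3 = 5*2 - 5 = 5, d_3 = (95 - 5^2)/5 = 70/5 = 14, a_3 = floor((9 + 5)/14) = 1.
  m_4 = 14*1 - 5 = 9, d_4 = (95 - 9^2)/14 = 14/14 = 1, a_4 = floor((9 + 9)/1) = 18.
  m_5 = 1*18 - 9 = 9, d_5 = (95 - 9^2)/1 = 14/1 = 14: (m_5, d_5) = (m_1, d_1) = (9, 14), so from here the quotients repeat a_1, ..., a_4; the period length is 4.
So sqrt(95) = [9; (1, 2, 1, 18)] with period length k = 4.
k is even, so the fundamental solution of x^2 - 95y^2 = 1 is (p_{k-1}, q_{k-1}) = (p_3, q_3); compute convergents through index 3.
Convergents (p_i = a_i*p_{i-1} + p_{i-2}, q_i = a_i*q_{i-1} + q_{i-2} with p_{-2}=0, p_{-1}=1, q_{-2}=1, q_{-1}=0):
  i=0: a_0=9, p_0 = 9*1 + 0 = 9, q_0 = 9*0 + 1 = 1.
  i=1: a_1=1, p_1 = 1*9 + 1 = 10, q_1 = 1*1 + 0 = 1.
  i=2: a_2=2, p_2 = 2*10 + 9 = 29, q_2 = 2*1 + 1 = 3.
  i=3: a_3=1, p_3 = 1*29 + 10 = 39, q_3 = 1*3 + 1 = 4.
Check: 39^2 - 95*4^2 = 1521 - 1520 = 1, so (x, y) = (39, 4) solves the equation, and by the theorem it is the least positive solution.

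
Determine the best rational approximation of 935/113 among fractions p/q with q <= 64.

Expand x = 935/113 as a continued fraction with the Euclidean algorithm:
  935 = 8*113 + 31, so a_0 = 8.
  113 = 3*31 + 20, so a_1 = 3.
  31 = 1*20 + 11, so a_2 = 1.
  20 = 1*11 + 9, so a_3 = 1.
  11 = 1*9 + 2, so a_4 = 1.
  9 = 4*2 + 1, so a_5 = 4.
  2 = 2*1 + 0, so a_6 = 2.
so x = [8; 3, 1, 1, 1, 4, 2].
Convergents (p_i = a_i*p_{i-1} + p_{i-2}, q_i = a_i*q_{i-1} + q_{i-2} with p_{-2}=0, p_{-1}=1, q_{-2}=1, q_{-1}=0), until the denominator exceeds 64:
  i=0: a_0=8, p_0 = 8*1 + 0 = 8, q_0 = 8*0 + 1 = 1.
  i=1: a_1=3, p_1 = 3*8 + 1 = 25, q_1 = 3*1 + 0 = 3.
  i=2: a_2=1, p_2 = 1*25 + 8 = 33, q_2 = 1*3 + 1 = 4.
  i=3: a_3=1, p_3 = 1*33 + 25 = 58, q_3 = 1*4 + 3 = 7.
  i=4: a_4=1, p_4 = 1*58 + 33 = 91, q_4 = 1*7 + 4 = 11.
  i=5: a_5=4, p_5 = 4*91 + 58 = 422, q_5 = 4*11 + 7 = 51.
  i=6: a_6=2, p_6 = 2*422 + 91 = 935, q_6 = 2*51 + 11 = 113.
q_6 = 113 > 64, so the last convergent with denominator <= 64 is p_5/q_5 = 422/51.
The closest fraction with denominator <= 64 is either p_5/q_5 or the intermediate fraction (k*p_5 + p_4)/(k*q_5 + q_4) with the largest k >= 1 whose denominator stays <= 64; these approach x as k grows, and every other convergent or intermediate fraction in range is farther away.
Largest k: floor((64 - q_4)/q_5) = floor((64 - 11)/51) = 1.
That gives (1*422 + 91)/(1*51 + 11) = 513/62.
Compare the errors: |x - 422/51| = |935*51 - 422*113|/(113*51) = 1/5763, and |x - 513/62| = |935*62 - 513*113|/(113*62) = 1/7006.
Cross-multiplying, 1*5763 = 5763 < 7006 = 1*7006, so 1/7006 is smaller: the intermediate fraction 513/62 is closer to x than 422/51.

513/62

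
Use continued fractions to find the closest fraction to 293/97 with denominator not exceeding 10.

Expand x = 293/97 as a continued fraction with the Euclidean algorithm:
  293 = 3*97 + 2, so a_0 = 3.
  97 = 48*2 + 1, so a_1 = 48.
  2 = 2*1 + 0, so a_2 = 2.
so x = [3; 48, 2].
Convergents (p_i = a_i*p_{i-1} + p_{i-2}, q_i = a_i*q_{i-1} + q_{i-2} with p_{-2}=0, p_{-1}=1, q_{-2}=1, q_{-1}=0), until the denominator exceeds 10:
  i=0: a_0=3, p_0 = 3*1 + 0 = 3, q_0 = 3*0 + 1 = 1.
  i=1: a_1=48, p_1 = 48*3 + 1 = 145, q_1 = 48*1 + 0 = 48.
q_1 = 48 > 10, so the last convergent with denominator <= 10 is p_0/q_0 = 3/1.
The closest fraction with denominator <= 10 is either p_0/q_0 or the intermediate fraction (k*p_0 + p_{-1})/(k*q_0 + q_{-1}) with the largest k >= 1 whose denominator stays <= 10; these approach x as k grows, and every other convergent or intermediate fraction in range is farther away.
Largest k: floor((10 - q_{-1})/q_0) = floor((10 - 0)/1) = 10 (using the seeds p_{-1} = 1, q_{-1} = 0).
That gives (10*3 + 1)/(10*1 + 0) = 31/10.
Compare the errors: |x - 3/1| = |293*1 - 3*97|/(97*1) = 2/97, and |x - 31/10| = |293*10 - 31*97|/(97*10) = 77/970.
Cross-multiplying, 2*970 = 1940 < 7469 = 77*97, so 2/97 is smaller: the convergent 3/1 is closer to x than 31/10.

3/1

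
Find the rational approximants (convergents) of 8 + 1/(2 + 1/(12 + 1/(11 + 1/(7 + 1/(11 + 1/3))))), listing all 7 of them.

8/1, 17/2, 212/25, 2349/277, 16655/1964, 185554/21881, 573317/67607

Using the convergent recurrence p_i = a_i*p_{i-1} + p_{i-2}, q_i = a_i*q_{i-1} + q_{i-2} with p_{-2}=0, p_{-1}=1, q_{-2}=1, q_{-1}=0:
  i=0: a_0=8, p_0 = 8*1 + 0 = 8, q_0 = 8*0 + 1 = 1.
  i=1: a_1=2, p_1 = 2*8 + 1 = 17, q_1 = 2*1 + 0 = 2.
  i=2: a_2=12, p_2 = 12*17 + 8 = 212, q_2 = 12*2 + 1 = 25.
  i=3: a_3=11, p_3 = 11*212 + 17 = 2349, q_3 = 11*25 + 2 = 277.
  i=4: a_4=7, p_4 = 7*2349 + 212 = 16655, q_4 = 7*277 + 25 = 1964.
  i=5: a_5=11, p_5 = 11*16655 + 2349 = 185554, q_5 = 11*1964 + 277 = 21881.
  i=6: a_6=3, p_6 = 3*185554 + 16655 = 573317, q_6 = 3*21881 + 1964 = 67607.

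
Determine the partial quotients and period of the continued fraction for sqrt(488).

[22; (11, 44)]

Write x_i = (sqrt(488) + m_i)/d_i with (m_0, d_0) = (0, 1). a_0 = floor(sqrt(488)) = 22, since 22^2 = 484 <= 488 < 529 = 23^2.
Iterate m_{i+1} = d_i*a_i - m_i, d_{i+1} = (488 - m_{i+1}^2)/d_i, a_{i+1} = floor((a_0 + m_{i+1})/d_{i+1}):
  m_1 = 1*22 - 0 = 22, d_1 = (488 - 22^2)/1 = 4/1 = 4, a_1 = floor((22 + 22)/4) = 11.
  m_2 = 4*11 - 22 = 22, d_2 = (488 - 22^2)/4 = 4/4 = 1, a_2 = floor((22 + 22)/1) = 44.
  m_3 = 1*44 - 22 = 22, d_3 = (488 - 22^2)/1 = 4/1 = 4: (m_3, d_3) = (m_1, d_1) = (22, 4), so from here the quotients repeat a_1, a_2; the period length is 2.
Hence the expansion of sqrt(488) is a_0 = 22 followed by the repeating block 11, 44 (period 2).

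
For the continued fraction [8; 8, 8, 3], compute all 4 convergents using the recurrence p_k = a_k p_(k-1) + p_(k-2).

Using the convergent recurrence p_i = a_i*p_{i-1} + p_{i-2}, q_i = a_i*q_{i-1} + q_{i-2} with p_{-2}=0, p_{-1}=1, q_{-2}=1, q_{-1}=0:
  i=0: a_0=8, p_0 = 8*1 + 0 = 8, q_0 = 8*0 + 1 = 1.
  i=1: a_1=8, p_1 = 8*8 + 1 = 65, q_1 = 8*1 + 0 = 8.
  i=2: a_2=8, p_2 = 8*65 + 8 = 528, q_2 = 8*8 + 1 = 65.
  i=3: a_3=3, p_3 = 3*528 + 65 = 1649, q_3 = 3*65 + 8 = 203.

8/1, 65/8, 528/65, 1649/203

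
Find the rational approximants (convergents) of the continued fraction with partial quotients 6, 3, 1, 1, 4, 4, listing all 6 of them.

6/1, 19/3, 25/4, 44/7, 201/32, 848/135

Using the convergent recurrence p_i = a_i*p_{i-1} + p_{i-2}, q_i = a_i*q_{i-1} + q_{i-2} with p_{-2}=0, p_{-1}=1, q_{-2}=1, q_{-1}=0:
  i=0: a_0=6, p_0 = 6*1 + 0 = 6, q_0 = 6*0 + 1 = 1.
  i=1: a_1=3, p_1 = 3*6 + 1 = 19, q_1 = 3*1 + 0 = 3.
  i=2: a_2=1, p_2 = 1*19 + 6 = 25, q_2 = 1*3 + 1 = 4.
  i=3: a_3=1, p_3 = 1*25 + 19 = 44, q_3 = 1*4 + 3 = 7.
  i=4: a_4=4, p_4 = 4*44 + 25 = 201, q_4 = 4*7 + 4 = 32.
  i=5: a_5=4, p_5 = 4*201 + 44 = 848, q_5 = 4*32 + 7 = 135.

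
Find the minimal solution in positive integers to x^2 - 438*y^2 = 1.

First expand sqrt(438) as a continued fraction. With x_i = (sqrt(438) + m_i)/d_i and (m_0, d_0) = (0, 1): a_0 = floor(sqrt(438)) = 20, since 20^2 = 400 <= 438 < 441 = 21^2.
Iterate m_{i+1} = d_i*a_i - m_i, d_{i+1} = (438 - m_{i+1}^2)/d_i, a_{i+1} = floor((a_0 + m_{i+1})/d_{i+1}):
  m_1 = 1*20 - 0 = 20, d_1 = (438 - 20^2)/1 = 38/1 = 38, a_1 = floor((20 + 20)/38) = 1.
  m_2 = 38*1 - 20 = 18, d_2 = (438 - 18^2)/38 = 114/38 = 3, a_2 = floor((20 + 18)/3) = 12.
  m_3 = 3*12 - 18 = 18, d_3 = (438 - 18^2)/3 = 114/3 = 38, a_3 = floor((20 + 18)/38) = 1.
  m_4 = 38*1 - 18 = 20, d_4 = (438 - 20^2)/38 = 38/38 = 1, a_4 = floor((20 + 20)/1) = 40.
  m_5 = 1*40 - 20 = 20, d_5 = (438 - 20^2)/1 = 38/1 = 38: (m_5, d_5) = (m_1, d_1) = (20, 38), so from here the quotients repeat a_1, ..., a_4; the period length is 4.
So sqrt(438) = [20; (1, 12, 1, 40)] with period length k = 4.
k is even, so the fundamental solution of x^2 - 438y^2 = 1 is (p_{k-1}, q_{k-1}) = (p_3, q_3); compute convergents through index 3.
Convergents (p_i = a_i*p_{i-1} + p_{i-2}, q_i = a_i*q_{i-1} + q_{i-2} with p_{-2}=0, p_{-1}=1, q_{-2}=1, q_{-1}=0):
  i=0: a_0=20, p_0 = 20*1 + 0 = 20, q_0 = 20*0 + 1 = 1.
  i=1: a_1=1, p_1 = 1*20 + 1 = 21, q_1 = 1*1 + 0 = 1.
  i=2: a_2=12, p_2 = 12*21 + 20 = 272, q_2 = 12*1 + 1 = 13.
  i=3: a_3=1, p_3 = 1*272 + 21 = 293, q_3 = 1*13 + 1 = 14.
Check: 293^2 - 438*14^2 = 85849 - 85848 = 1, so (x, y) = (293, 14) solves the equation, and by the theorem it is the least positive solution.

(x, y) = (293, 14)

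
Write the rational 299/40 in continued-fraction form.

Run the Euclidean algorithm on 299 and 40; the successive quotients are the partial quotients a_0, a_1, ... (each step inverts the fractional part left over by the previous one):
  299 = 7*40 + 19, so a_0 = 7.
  40 = 2*19 + 2, so a_1 = 2.
  19 = 9*2 + 1, so a_2 = 9.
  2 = 2*1 + 0, so a_3 = 2.
The remainder reaches 0 after 4 divisions, so the expansion has 4 partial quotients, read off in order.

[7; 2, 9, 2]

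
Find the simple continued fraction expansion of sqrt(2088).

Write x_i = (sqrt(2088) + m_i)/d_i with (m_0, d_0) = (0, 1). a_0 = floor(sqrt(2088)) = 45, since 45^2 = 2025 <= 2088 < 2116 = 46^2.
Iterate m_{i+1} = d_i*a_i - m_i, d_{i+1} = (2088 - m_{i+1}^2)/d_i, a_{i+1} = floor((a_0 + m_{i+1})/d_{i+1}):
  m_1 = 1*45 - 0 = 45, d_1 = (2088 - 45^2)/1 = 63/1 = 63, a_1 = floor((45 + 45)/63) = 1.
  m_2 = 63*1 - 45 = 18, d_2 = (2088 - 18^2)/63 = 1764/63 = 28, a_2 = floor((45 + 18)/28) = 2.
  m_3 = 28*2 - 18 = 38, d_3 = (2088 - 38^2)/28 = 644/28 = 23, a_3 = floor((45 + 38)/23) = 3.
  m_4 = 23*3 - 38 = 31, d_4 = (2088 - 31^2)/23 = 1127/23 = 49, a_4 = floor((45 + 31)/49) = 1.
  m_5 = 49*1 - 31 = 18, d_5 = (2088 - 18^2)/49 = 1764/49 = 36, a_5 = floor((45 + 18)/36) = 1.
  m_6 = 36*1 - 18 = 18, d_6 = (2088 - 18^2)/36 = 1764/36 = 49, a_6 = floor((45 + 18)/49) = 1.
  m_7 = 49*1 - 18 = 31, d_7 = (2088 - 31^2)/49 = 1127/49 = 23, a_7 = floor((45 + 31)/23) = 3.
  m_8 = 23*3 - 31 = 38, d_8 = (2088 - 38^2)/23 = 644/23 = 28, a_8 = floor((45 + 38)/28) = 2.
  m_9 = 28*2 - 38 = 18, d_9 = (2088 - 18^2)/28 = 1764/28 = 63, a_9 = floor((45 + 18)/63) = 1.
  m_10 = 63*1 - 18 = 45, d_10 = (2088 - 45^2)/63 = 63/63 = 1, a_10 = floor((45 + 45)/1) = 90.
  m_11 = 1*90 - 45 = 45, d_11 = (2088 - 45^2)/1 = 63/1 = 63: (m_11, d_11) = (m_1, d_1) = (45, 63), so from here the quotients repeat a_1, ..., a_10; the period length is 10.
Hence the expansion of sqrt(2088) is a_0 = 45 followed by the repeating block 1, 2, 3, 1, 1, 1, 3, 2, 1, 90 (period 10).

[45; (1, 2, 3, 1, 1, 1, 3, 2, 1, 90)]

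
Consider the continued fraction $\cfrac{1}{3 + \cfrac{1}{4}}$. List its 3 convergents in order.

0/1, 1/3, 4/13

Using the convergent recurrence p_i = a_i*p_{i-1} + p_{i-2}, q_i = a_i*q_{i-1} + q_{i-2} with p_{-2}=0, p_{-1}=1, q_{-2}=1, q_{-1}=0:
  i=0: a_0=0, p_0 = 0*1 + 0 = 0, q_0 = 0*0 + 1 = 1.
  i=1: a_1=3, p_1 = 3*0 + 1 = 1, q_1 = 3*1 + 0 = 3.
  i=2: a_2=4, p_2 = 4*1 + 0 = 4, q_2 = 4*3 + 1 = 13.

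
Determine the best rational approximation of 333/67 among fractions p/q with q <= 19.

Expand x = 333/67 as a continued fraction with the Euclidean algorithm:
  333 = 4*67 + 65, so a_0 = 4.
  67 = 1*65 + 2, so a_1 = 1.
  65 = 32*2 + 1, so a_2 = 32.
  2 = 2*1 + 0, so a_3 = 2.
so x = [4; 1, 32, 2].
Convergents (p_i = a_i*p_{i-1} + p_{i-2}, q_i = a_i*q_{i-1} + q_{i-2} with p_{-2}=0, p_{-1}=1, q_{-2}=1, q_{-1}=0), until the denominator exceeds 19:
  i=0: a_0=4, p_0 = 4*1 + 0 = 4, q_0 = 4*0 + 1 = 1.
  i=1: a_1=1, p_1 = 1*4 + 1 = 5, q_1 = 1*1 + 0 = 1.
  i=2: a_2=32, p_2 = 32*5 + 4 = 164, q_2 = 32*1 + 1 = 33.
q_2 = 33 > 19, so the last convergent with denominator <= 19 is p_1/q_1 = 5/1.
The closest fraction with denominator <= 19 is either p_1/q_1 or the intermediate fraction (k*p_1 + p_0)/(k*q_1 + q_0) with the largest k >= 1 whose denominator stays <= 19; these approach x as k grows, and every other convergent or intermediate fraction in range is farther away.
Largest k: floor((19 - q_0)/q_1) = floor((19 - 1)/1) = 18.
That gives (18*5 + 4)/(18*1 + 1) = 94/19.
Compare the errors: |x - 5/1| = |333*1 - 5*67|/(67*1) = 2/67, and |x - 94/19| = |333*19 - 94*67|/(67*19) = 29/1273.
Cross-multiplying, 29*67 = 1943 < 2546 = 2*1273, so 29/1273 is smaller: the intermediate fraction 94/19 is closer to x than 5/1.

94/19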